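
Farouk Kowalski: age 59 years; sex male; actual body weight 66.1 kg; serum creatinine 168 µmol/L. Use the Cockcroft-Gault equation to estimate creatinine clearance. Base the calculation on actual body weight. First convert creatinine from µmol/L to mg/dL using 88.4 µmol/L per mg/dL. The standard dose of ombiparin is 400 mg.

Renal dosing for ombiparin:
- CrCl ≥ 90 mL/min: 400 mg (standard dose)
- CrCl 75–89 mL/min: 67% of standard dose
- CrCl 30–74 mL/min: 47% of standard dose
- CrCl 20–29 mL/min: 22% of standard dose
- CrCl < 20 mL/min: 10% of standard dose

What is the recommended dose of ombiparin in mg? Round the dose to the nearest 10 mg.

SCr = 168 / 88.4 = 1.9 mg/dL
CrCl = (140 − 59) × 66.1 / (72 × 1.9) = 5354.1 / 136.80 ≈ 39.1 mL/min
CrCl ≈ 39 mL/min → bracket 30–74 mL/min.
47% of 400 mg = 188 mg → 190 mg

190 mg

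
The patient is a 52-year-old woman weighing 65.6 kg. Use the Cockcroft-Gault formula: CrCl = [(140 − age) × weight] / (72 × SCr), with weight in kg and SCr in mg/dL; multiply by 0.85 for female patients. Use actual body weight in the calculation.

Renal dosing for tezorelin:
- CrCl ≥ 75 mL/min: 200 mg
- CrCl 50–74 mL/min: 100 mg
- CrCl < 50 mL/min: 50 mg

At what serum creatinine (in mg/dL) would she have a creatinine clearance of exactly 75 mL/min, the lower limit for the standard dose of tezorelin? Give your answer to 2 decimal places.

Standard dose requires CrCl ≥ 75 mL/min.
Set (140 − 52) × 65.6 × 0.85 / (72 × SCr) = 75
SCr = (140 − 52) × 65.6 × 0.85 / (72 × 75) = 0.909 mg/dL

0.91 mg/dL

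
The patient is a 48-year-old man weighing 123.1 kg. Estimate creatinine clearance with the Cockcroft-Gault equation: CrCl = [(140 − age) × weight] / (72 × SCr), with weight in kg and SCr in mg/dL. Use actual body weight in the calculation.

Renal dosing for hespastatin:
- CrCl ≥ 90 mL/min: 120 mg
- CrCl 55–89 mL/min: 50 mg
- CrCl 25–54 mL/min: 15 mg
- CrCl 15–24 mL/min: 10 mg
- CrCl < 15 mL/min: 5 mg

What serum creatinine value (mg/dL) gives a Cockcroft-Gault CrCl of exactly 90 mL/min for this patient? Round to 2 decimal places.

1.75 mg/dL

Standard dose requires CrCl ≥ 90 mL/min.
Set (140 − 48) × 123.1 / (72 × SCr) = 90
SCr = (140 − 48) × 123.1 / (72 × 90) = 1.748 mg/dL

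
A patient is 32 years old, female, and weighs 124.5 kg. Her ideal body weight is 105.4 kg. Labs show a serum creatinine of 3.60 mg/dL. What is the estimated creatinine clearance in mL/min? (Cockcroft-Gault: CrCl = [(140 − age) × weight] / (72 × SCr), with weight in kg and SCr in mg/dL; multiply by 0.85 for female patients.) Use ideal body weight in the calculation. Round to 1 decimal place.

37.3 mL/min

CrCl = (140 − 32) × 105.4 / (72 × 3.6) × 0.85 = 11383.2 / 259.20 × 0.85 ≈ 37.3 mL/min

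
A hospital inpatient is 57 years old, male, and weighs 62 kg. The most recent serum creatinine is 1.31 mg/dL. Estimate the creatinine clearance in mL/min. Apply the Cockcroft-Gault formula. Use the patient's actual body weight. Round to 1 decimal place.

CrCl = (140 − 57) × 62 / (72 × 1.31) = 5146.0 / 94.32 ≈ 54.6 mL/min

54.6 mL/min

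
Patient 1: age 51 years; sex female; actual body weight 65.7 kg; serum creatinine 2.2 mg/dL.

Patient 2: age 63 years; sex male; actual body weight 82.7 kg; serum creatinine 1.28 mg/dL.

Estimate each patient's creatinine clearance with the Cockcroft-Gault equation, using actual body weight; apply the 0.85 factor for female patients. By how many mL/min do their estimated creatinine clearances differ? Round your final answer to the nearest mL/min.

38 mL/min

Patient 1: CrCl = (140 − 51) × 65.7 / (72 × 2.2) × 0.85 = 5847.3 / 158.40 × 0.85 ≈ 31.4 mL/min
Patient 2: CrCl = (140 − 63) × 82.7 / (72 × 1.28) = 6367.9 / 92.16 ≈ 69.1 mL/min
|31.4 − 69.1| = 37.7 mL/min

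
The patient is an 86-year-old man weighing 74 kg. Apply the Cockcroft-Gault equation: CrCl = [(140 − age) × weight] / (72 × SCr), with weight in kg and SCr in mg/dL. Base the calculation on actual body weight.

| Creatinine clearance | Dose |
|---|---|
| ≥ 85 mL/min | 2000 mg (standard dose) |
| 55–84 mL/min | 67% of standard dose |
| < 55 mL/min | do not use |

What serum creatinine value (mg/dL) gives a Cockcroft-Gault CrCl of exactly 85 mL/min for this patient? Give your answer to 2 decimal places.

0.65 mg/dL

Standard dose requires CrCl ≥ 85 mL/min.
Set (140 − 86) × 74 / (72 × SCr) = 85
SCr = (140 − 86) × 74 / (72 × 85) = 0.653 mg/dL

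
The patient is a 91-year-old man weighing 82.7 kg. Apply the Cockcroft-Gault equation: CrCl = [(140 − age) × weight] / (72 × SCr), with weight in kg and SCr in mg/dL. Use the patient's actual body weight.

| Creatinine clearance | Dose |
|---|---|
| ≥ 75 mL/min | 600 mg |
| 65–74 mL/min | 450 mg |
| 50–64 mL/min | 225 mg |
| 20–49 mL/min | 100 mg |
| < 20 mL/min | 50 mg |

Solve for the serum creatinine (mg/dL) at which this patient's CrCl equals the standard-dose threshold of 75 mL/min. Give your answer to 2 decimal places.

Standard dose requires CrCl ≥ 75 mL/min.
Set (140 − 91) × 82.7 / (72 × SCr) = 75
SCr = (140 − 91) × 82.7 / (72 × 75) = 0.750 mg/dL

0.75 mg/dL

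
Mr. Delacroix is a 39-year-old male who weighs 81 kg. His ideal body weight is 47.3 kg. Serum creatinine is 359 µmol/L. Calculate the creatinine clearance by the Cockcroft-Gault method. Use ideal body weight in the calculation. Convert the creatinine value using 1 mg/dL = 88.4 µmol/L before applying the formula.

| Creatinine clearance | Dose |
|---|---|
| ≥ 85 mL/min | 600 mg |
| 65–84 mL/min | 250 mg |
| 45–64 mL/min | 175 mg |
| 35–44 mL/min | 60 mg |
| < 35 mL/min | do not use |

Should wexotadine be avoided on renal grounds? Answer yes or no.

yes

SCr = 359 / 88.4 = 4.061 mg/dL
CrCl = (140 − 39) × 47.3 / (72 × 4.061) = 4777.3 / 292.39 ≈ 16.3 mL/min
CrCl ≈ 16 mL/min, which is < 35 mL/min.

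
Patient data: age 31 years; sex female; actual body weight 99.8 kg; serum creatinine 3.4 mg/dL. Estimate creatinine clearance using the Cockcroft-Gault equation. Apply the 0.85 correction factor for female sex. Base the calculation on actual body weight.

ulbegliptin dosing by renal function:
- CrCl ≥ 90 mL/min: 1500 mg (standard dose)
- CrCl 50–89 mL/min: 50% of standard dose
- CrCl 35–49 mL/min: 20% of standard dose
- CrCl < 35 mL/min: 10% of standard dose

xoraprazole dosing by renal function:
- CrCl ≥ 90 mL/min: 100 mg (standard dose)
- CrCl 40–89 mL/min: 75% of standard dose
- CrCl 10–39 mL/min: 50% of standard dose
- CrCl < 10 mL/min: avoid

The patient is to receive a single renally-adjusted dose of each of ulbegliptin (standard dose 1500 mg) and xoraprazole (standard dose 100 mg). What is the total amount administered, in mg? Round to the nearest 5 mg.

350 mg

CrCl = (140 − 31) × 99.8 / (72 × 3.4) × 0.85 = 10878.2 / 244.80 × 0.85 ≈ 37.8 mL/min
CrCl ≈ 38 mL/min.
ulbegliptin: 35–49 mL/min → 20% of 1500 mg = 300 mg.
xoraprazole: 10–39 mL/min → 50% of 100 mg = 50 mg.
Total = 300 + 50 = 350 mg.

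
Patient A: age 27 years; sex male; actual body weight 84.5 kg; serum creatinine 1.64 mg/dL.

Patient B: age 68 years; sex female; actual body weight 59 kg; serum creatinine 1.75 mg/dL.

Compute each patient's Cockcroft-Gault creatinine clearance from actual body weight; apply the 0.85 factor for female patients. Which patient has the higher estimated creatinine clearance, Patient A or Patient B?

Patient A: CrCl = (140 − 27) × 84.5 / (72 × 1.64) = 9548.5 / 118.08 ≈ 80.9 mL/min
Patient B: CrCl = (140 − 68) × 59 / (72 × 1.75) × 0.85 = 4248.0 / 126.00 × 0.85 ≈ 28.7 mL/min
80.9 vs 28.7 mL/min → Patient A is higher.

Patient A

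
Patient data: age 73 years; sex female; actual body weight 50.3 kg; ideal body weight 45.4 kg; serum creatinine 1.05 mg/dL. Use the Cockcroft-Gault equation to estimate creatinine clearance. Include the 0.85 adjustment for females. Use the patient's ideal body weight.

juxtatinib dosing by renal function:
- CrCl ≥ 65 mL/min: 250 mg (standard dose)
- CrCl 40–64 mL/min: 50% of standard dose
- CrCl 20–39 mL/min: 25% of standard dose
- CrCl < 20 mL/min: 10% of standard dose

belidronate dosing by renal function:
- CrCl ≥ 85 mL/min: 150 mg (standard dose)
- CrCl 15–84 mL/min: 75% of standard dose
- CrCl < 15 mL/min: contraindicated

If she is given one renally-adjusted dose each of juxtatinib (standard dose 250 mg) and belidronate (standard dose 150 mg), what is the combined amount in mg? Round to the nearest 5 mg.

CrCl = (140 − 73) × 45.4 / (72 × 1.05) × 0.85 = 3041.8 / 75.60 × 0.85 ≈ 34.2 mL/min
CrCl ≈ 34 mL/min.
juxtatinib: 20–39 mL/min → 25% of 250 mg = 62.5 mg.
belidronate: 15–84 mL/min → 75% of 150 mg = 112.5 mg.
Total = 62.5 + 112.5 = 175 mg.

175 mg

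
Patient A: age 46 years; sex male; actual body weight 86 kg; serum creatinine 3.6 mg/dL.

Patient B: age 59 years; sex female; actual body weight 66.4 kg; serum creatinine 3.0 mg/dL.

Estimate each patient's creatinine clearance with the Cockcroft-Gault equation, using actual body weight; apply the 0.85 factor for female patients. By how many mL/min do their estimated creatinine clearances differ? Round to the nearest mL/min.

10 mL/min

Patient A: CrCl = (140 − 46) × 86 / (72 × 3.6) = 8084.0 / 259.20 ≈ 31.2 mL/min
Patient B: CrCl = (140 − 59) × 66.4 / (72 × 3) × 0.85 = 5378.4 / 216.00 × 0.85 ≈ 21.2 mL/min
|31.2 − 21.2| = 10.0 mL/min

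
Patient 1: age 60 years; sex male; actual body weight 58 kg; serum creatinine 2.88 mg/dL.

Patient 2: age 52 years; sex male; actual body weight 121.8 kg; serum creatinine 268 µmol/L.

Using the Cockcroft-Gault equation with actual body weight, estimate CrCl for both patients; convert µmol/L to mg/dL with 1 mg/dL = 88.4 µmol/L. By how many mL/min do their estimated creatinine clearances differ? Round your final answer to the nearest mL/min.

27 mL/min

Patient 1: CrCl = (140 − 60) × 58 / (72 × 2.88) = 4640.0 / 207.36 ≈ 22.4 mL/min
Patient 2: SCr = 268 / 88.4 = 3.032 mg/dL
Patient 2: CrCl = (140 − 52) × 121.8 / (72 × 3.032) = 10718.4 / 218.30 ≈ 49.1 mL/min
|22.4 − 49.1| = 26.7 mL/min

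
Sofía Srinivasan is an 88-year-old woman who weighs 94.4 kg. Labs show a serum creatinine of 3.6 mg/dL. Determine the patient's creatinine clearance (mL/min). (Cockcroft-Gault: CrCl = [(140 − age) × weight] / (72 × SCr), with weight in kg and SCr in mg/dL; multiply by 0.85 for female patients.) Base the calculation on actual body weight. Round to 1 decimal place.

CrCl = (140 − 88) × 94.4 / (72 × 3.6) × 0.85 = 4908.8 / 259.20 × 0.85 ≈ 16.1 mL/min

16.1 mL/min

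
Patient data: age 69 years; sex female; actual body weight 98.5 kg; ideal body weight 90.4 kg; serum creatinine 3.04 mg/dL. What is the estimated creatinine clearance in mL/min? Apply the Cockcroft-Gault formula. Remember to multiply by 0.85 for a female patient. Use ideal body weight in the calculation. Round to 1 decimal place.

24.9 mL/min

CrCl = (140 − 69) × 90.4 / (72 × 3.04) × 0.85 = 6418.4 / 218.88 × 0.85 ≈ 24.9 mL/min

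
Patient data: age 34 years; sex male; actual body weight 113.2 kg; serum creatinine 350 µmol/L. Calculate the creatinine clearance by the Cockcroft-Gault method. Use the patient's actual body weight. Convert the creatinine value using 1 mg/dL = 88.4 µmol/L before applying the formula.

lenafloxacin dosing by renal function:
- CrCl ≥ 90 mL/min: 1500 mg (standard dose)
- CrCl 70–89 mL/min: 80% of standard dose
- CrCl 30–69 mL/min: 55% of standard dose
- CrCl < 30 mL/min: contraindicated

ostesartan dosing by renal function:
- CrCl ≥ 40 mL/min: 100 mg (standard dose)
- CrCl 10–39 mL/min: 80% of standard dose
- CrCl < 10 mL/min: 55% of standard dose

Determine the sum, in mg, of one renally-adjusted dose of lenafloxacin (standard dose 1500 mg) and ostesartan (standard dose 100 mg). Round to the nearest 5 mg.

SCr = 350 / 88.4 = 3.959 mg/dL
CrCl = (140 − 34) × 113.2 / (72 × 3.959) = 11999.2 / 285.05 ≈ 42.1 mL/min
CrCl ≈ 42 mL/min.
lenafloxacin: 30–69 mL/min → 55% of 1500 mg = 825 mg.
ostesartan: ≥ 40 mL/min → 100% of 100 mg = 100 mg.
Total = 825 + 100 = 925 mg.

925 mg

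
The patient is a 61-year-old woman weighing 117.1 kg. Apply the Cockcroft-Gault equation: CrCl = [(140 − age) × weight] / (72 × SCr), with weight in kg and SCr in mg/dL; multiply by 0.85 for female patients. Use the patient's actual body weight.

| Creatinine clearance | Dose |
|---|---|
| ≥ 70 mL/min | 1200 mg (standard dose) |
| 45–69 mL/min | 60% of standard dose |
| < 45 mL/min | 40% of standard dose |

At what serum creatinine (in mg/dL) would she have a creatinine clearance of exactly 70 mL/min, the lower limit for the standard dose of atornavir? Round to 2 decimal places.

1.56 mg/dL

Standard dose requires CrCl ≥ 70 mL/min.
Set (140 − 61) × 117.1 × 0.85 / (72 × SCr) = 70
SCr = (140 − 61) × 117.1 × 0.85 / (72 × 70) = 1.560 mg/dL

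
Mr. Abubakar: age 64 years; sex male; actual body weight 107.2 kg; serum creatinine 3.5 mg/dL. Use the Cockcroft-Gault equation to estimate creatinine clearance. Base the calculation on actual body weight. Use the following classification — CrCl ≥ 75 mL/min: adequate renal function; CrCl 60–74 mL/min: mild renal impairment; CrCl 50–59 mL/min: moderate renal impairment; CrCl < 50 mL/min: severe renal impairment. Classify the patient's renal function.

severe renal impairment

CrCl = (140 − 64) × 107.2 / (72 × 3.5) = 8147.2 / 252.00 ≈ 32.3 mL/min
32 mL/min falls in the 'severe renal impairment' range.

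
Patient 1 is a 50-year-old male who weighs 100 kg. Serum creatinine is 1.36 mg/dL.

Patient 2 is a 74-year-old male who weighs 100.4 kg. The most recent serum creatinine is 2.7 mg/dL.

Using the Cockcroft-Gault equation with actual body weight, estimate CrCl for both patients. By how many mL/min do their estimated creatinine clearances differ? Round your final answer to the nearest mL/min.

58 mL/min

Patient 1: CrCl = (140 − 50) × 100 / (72 × 1.36) = 9000.0 / 97.92 ≈ 91.9 mL/min
Patient 2: CrCl = (140 − 74) × 100.4 / (72 × 2.7) = 6626.4 / 194.40 ≈ 34.1 mL/min
|91.9 − 34.1| = 57.8 mL/min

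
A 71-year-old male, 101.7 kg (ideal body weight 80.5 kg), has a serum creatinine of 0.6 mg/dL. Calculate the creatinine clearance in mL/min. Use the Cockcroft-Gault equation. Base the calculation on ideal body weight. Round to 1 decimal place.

128.6 mL/min

CrCl = (140 − 71) × 80.5 / (72 × 0.6) = 5554.5 / 43.20 ≈ 128.6 mL/min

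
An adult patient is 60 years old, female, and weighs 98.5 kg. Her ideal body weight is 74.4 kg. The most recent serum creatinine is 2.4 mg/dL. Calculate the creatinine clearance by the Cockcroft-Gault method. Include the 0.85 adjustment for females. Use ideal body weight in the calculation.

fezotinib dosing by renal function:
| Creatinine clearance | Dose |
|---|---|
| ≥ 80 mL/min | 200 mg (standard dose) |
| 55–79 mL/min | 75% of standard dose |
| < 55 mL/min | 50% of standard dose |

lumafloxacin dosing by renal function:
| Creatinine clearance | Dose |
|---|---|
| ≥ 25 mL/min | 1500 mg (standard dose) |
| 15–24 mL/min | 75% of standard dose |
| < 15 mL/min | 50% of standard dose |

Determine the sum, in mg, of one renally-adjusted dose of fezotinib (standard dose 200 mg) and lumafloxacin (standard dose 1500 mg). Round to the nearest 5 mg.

CrCl = (140 − 60) × 74.4 / (72 × 2.4) × 0.85 = 5952.0 / 172.80 × 0.85 ≈ 29.3 mL/min
CrCl ≈ 29 mL/min.
fezotinib: < 55 mL/min → 50% of 200 mg = 100 mg.
lumafloxacin: ≥ 25 mL/min → 100% of 1500 mg = 1500 mg.
Total = 100 + 1500 = 1600 mg.

1600 mg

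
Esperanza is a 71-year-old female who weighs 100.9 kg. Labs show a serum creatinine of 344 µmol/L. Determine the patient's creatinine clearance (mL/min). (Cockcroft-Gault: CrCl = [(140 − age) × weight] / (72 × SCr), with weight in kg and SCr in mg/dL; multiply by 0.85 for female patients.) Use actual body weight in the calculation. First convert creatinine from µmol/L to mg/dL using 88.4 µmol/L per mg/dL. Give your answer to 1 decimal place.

SCr = 344 / 88.4 = 3.891 mg/dL
CrCl = (140 − 71) × 100.9 / (72 × 3.891) × 0.85 = 6962.1 / 280.15 × 0.85 ≈ 21.1 mL/min

21.1 mL/min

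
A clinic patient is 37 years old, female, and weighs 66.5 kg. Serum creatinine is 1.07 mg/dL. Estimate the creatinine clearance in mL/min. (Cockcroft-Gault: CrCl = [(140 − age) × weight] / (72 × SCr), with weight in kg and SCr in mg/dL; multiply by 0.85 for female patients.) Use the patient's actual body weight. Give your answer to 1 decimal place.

CrCl = (140 − 37) × 66.5 / (72 × 1.07) × 0.85 = 6849.5 / 77.04 × 0.85 ≈ 75.6 mL/min

75.6 mL/min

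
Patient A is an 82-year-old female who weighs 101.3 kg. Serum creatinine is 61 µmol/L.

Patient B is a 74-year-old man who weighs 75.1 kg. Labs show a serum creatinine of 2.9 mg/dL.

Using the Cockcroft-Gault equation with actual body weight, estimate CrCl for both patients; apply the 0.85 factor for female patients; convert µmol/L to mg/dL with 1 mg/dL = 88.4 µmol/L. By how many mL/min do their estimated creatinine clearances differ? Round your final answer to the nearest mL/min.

77 mL/min

Patient A: SCr = 61 / 88.4 = 0.69 mg/dL
Patient A: CrCl = (140 − 82) × 101.3 / (72 × 0.69) × 0.85 = 5875.4 / 49.68 × 0.85 ≈ 100.5 mL/min
Patient B: CrCl = (140 − 74) × 75.1 / (72 × 2.9) = 4956.6 / 208.80 ≈ 23.7 mL/min
|100.5 − 23.7| = 76.8 mL/min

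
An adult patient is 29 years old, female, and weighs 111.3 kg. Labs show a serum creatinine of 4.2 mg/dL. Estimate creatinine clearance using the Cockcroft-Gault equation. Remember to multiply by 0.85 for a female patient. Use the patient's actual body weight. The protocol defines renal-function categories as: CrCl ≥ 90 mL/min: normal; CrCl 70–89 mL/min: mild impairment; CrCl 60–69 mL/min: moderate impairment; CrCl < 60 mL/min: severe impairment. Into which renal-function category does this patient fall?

severe impairment

CrCl = (140 − 29) × 111.3 / (72 × 4.2) × 0.85 = 12354.3 / 302.40 × 0.85 ≈ 34.7 mL/min
35 mL/min falls in the 'severe impairment' range.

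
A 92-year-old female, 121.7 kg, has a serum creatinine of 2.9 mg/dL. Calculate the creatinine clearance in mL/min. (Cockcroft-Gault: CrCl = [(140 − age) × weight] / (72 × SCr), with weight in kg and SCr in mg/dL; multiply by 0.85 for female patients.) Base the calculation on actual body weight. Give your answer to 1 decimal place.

23.8 mL/min

CrCl = (140 − 92) × 121.7 / (72 × 2.9) × 0.85 = 5841.6 / 208.80 × 0.85 ≈ 23.8 mL/min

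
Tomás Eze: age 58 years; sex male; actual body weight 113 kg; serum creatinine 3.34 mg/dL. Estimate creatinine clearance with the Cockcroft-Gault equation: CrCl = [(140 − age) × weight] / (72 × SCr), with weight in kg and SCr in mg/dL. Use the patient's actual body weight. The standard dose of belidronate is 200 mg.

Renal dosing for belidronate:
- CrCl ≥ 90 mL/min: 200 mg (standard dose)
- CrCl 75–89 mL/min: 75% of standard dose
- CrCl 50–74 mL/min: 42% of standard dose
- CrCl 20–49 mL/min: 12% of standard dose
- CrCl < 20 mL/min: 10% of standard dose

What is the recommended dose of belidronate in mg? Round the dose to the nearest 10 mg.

CrCl = (140 − 58) × 113 / (72 × 3.34) = 9266.0 / 240.48 ≈ 38.5 mL/min
CrCl ≈ 39 mL/min → bracket 20–49 mL/min.
12% of 200 mg = 24 mg → 20 mg

20 mg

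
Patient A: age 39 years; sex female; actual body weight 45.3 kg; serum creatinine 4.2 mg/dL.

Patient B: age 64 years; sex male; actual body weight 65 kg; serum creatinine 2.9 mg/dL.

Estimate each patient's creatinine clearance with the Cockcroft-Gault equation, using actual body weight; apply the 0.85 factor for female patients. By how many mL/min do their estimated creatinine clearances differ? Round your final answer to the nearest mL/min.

11 mL/min

Patient A: CrCl = (140 − 39) × 45.3 / (72 × 4.2) × 0.85 = 4575.3 / 302.40 × 0.85 ≈ 12.9 mL/min
Patient B: CrCl = (140 − 64) × 65 / (72 × 2.9) = 4940.0 / 208.80 ≈ 23.7 mL/min
|12.9 − 23.7| = 10.8 mL/min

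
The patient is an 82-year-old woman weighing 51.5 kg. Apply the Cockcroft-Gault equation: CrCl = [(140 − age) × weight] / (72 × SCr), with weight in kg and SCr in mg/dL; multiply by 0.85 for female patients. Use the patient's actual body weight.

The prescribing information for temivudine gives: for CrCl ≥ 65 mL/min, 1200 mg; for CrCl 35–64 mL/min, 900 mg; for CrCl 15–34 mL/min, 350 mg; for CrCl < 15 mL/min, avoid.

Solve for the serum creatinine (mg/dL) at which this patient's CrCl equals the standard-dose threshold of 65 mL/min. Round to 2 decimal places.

Standard dose requires CrCl ≥ 65 mL/min.
Set (140 − 82) × 51.5 × 0.85 / (72 × SCr) = 65
SCr = (140 − 82) × 51.5 × 0.85 / (72 × 65) = 0.543 mg/dL

0.54 mg/dL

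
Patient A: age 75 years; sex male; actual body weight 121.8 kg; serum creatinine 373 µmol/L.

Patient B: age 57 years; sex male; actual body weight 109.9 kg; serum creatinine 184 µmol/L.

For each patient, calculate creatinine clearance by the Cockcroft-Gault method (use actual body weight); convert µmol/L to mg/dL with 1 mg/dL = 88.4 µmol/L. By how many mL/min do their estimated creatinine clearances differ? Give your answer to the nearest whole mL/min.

35 mL/min

Patient A: SCr = 373 / 88.4 = 4.219 mg/dL
Patient A: CrCl = (140 − 75) × 121.8 / (72 × 4.219) = 7917.0 / 303.77 ≈ 26.1 mL/min
Patient B: SCr = 184 / 88.4 = 2.081 mg/dL
Patient B: CrCl = (140 − 57) × 109.9 / (72 × 2.081) = 9121.7 / 149.83 ≈ 60.9 mL/min
|26.1 − 60.9| = 34.8 mL/min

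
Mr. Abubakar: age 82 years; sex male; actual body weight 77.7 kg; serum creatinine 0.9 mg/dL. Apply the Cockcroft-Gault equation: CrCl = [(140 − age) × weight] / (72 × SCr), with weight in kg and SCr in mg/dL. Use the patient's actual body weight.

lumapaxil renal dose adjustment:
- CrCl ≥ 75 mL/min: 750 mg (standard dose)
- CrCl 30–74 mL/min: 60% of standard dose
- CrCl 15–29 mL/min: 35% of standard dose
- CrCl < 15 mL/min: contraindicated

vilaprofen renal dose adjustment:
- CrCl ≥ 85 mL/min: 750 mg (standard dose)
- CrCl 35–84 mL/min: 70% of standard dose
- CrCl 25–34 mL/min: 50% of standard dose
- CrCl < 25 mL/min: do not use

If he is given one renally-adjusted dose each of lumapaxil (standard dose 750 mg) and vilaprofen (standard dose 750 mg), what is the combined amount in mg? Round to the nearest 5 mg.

975 mg

CrCl = (140 − 82) × 77.7 / (72 × 0.9) = 4506.6 / 64.80 ≈ 69.5 mL/min
CrCl ≈ 70 mL/min.
lumapaxil: 30–74 mL/min → 60% of 750 mg = 450 mg.
vilaprofen: 35–84 mL/min → 70% of 750 mg = 525 mg.
Total = 450 + 525 = 975 mg.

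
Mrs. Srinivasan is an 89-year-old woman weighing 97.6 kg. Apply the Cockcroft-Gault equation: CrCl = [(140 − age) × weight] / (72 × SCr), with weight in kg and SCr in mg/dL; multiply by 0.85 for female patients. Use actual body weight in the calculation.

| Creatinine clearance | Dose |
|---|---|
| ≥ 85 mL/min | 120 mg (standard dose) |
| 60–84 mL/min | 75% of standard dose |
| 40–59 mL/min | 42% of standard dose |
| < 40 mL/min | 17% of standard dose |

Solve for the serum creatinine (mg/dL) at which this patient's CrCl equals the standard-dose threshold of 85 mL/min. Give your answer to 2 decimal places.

Standard dose requires CrCl ≥ 85 mL/min.
Set (140 − 89) × 97.6 × 0.85 / (72 × SCr) = 85
SCr = (140 − 89) × 97.6 × 0.85 / (72 × 85) = 0.691 mg/dL

0.69 mg/dL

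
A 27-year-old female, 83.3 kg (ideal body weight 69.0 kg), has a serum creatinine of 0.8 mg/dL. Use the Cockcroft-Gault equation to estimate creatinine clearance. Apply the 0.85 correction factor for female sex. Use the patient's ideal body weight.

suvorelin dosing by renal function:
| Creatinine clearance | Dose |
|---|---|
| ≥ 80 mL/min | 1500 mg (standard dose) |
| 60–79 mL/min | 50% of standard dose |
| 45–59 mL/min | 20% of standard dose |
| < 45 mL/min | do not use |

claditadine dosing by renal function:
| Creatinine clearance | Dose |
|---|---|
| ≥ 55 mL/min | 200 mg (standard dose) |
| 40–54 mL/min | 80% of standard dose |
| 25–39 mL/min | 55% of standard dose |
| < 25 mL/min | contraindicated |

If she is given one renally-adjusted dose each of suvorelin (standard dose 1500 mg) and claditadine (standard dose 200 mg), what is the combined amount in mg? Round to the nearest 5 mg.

1700 mg

CrCl = (140 − 27) × 69 / (72 × 0.8) × 0.85 = 7797.0 / 57.60 × 0.85 ≈ 115.1 mL/min
CrCl ≈ 115 mL/min.
suvorelin: ≥ 80 mL/min → 100% of 1500 mg = 1500 mg.
claditadine: ≥ 55 mL/min → 100% of 200 mg = 200 mg.
Total = 1500 + 200 = 1700 mg.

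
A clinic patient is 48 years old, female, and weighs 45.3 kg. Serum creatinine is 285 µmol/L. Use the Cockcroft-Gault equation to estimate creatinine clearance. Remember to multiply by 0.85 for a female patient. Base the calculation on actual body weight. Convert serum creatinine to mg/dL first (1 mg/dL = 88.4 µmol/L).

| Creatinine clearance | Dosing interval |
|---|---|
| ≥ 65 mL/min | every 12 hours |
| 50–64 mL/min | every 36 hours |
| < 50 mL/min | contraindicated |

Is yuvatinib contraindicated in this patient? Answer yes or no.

SCr = 285 / 88.4 = 3.224 mg/dL
CrCl = (140 − 48) × 45.3 / (72 × 3.224) × 0.85 = 4167.6 / 232.13 × 0.85 ≈ 15.3 mL/min
CrCl ≈ 15 mL/min, which is < 50 mL/min.

yes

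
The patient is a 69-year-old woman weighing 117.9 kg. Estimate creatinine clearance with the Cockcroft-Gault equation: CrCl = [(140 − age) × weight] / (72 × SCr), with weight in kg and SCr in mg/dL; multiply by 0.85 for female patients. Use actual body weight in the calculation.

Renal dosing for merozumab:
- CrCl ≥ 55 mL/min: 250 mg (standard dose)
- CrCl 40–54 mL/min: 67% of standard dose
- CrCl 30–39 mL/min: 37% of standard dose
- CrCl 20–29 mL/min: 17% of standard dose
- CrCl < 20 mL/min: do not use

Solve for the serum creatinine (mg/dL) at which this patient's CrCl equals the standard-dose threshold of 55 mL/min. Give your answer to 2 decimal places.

1.80 mg/dL

Standard dose requires CrCl ≥ 55 mL/min.
Set (140 − 69) × 117.9 × 0.85 / (72 × SCr) = 55
SCr = (140 − 69) × 117.9 × 0.85 / (72 × 55) = 1.797 mg/dL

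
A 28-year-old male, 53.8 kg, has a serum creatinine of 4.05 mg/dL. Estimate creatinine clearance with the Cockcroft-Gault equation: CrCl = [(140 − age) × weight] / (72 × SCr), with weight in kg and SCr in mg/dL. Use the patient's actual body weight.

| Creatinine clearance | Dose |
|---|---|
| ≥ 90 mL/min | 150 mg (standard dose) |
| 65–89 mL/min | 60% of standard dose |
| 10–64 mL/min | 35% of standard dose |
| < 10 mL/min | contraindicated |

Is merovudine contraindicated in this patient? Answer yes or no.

no

CrCl = (140 − 28) × 53.8 / (72 × 4.05) = 6025.6 / 291.60 ≈ 20.7 mL/min
CrCl ≈ 21 mL/min, which is ≥ 10 mL/min.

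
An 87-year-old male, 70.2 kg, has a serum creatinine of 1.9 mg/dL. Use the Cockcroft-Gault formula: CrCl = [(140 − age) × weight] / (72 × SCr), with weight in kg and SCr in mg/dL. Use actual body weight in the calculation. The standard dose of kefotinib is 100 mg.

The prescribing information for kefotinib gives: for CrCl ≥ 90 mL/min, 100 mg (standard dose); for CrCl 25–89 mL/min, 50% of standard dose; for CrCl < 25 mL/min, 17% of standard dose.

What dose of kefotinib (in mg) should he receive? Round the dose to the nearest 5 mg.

CrCl = (140 − 87) × 70.2 / (72 × 1.9) = 3720.6 / 136.80 ≈ 27.2 mL/min
CrCl ≈ 27 mL/min → bracket 25–89 mL/min.
50% of 100 mg = 50 mg

50 mg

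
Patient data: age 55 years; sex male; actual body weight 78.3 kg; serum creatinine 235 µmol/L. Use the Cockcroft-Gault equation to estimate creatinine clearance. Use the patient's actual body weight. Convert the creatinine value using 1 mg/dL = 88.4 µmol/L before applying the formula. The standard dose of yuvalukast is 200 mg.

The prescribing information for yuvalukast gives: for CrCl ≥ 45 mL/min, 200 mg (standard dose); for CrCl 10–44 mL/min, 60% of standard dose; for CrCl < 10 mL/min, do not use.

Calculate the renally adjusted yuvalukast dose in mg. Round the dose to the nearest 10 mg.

120 mg

SCr = 235 / 88.4 = 2.658 mg/dL
CrCl = (140 − 55) × 78.3 / (72 × 2.658) = 6655.5 / 191.38 ≈ 34.8 mL/min
CrCl ≈ 35 mL/min → bracket 10–44 mL/min.
60% of 200 mg = 120 mg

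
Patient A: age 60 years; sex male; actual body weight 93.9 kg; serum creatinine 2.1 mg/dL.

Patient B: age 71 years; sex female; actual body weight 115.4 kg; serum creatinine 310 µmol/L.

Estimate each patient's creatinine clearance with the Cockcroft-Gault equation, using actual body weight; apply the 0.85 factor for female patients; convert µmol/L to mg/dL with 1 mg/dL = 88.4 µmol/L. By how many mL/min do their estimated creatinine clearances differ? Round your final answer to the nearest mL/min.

23 mL/min

Patient A: CrCl = (140 − 60) × 93.9 / (72 × 2.1) = 7512.0 / 151.20 ≈ 49.7 mL/min
Patient B: SCr = 310 / 88.4 = 3.507 mg/dL
Patient B: CrCl = (140 − 71) × 115.4 / (72 × 3.507) × 0.85 = 7962.6 / 252.50 × 0.85 ≈ 26.8 mL/min
|49.7 − 26.8| = 22.9 mL/min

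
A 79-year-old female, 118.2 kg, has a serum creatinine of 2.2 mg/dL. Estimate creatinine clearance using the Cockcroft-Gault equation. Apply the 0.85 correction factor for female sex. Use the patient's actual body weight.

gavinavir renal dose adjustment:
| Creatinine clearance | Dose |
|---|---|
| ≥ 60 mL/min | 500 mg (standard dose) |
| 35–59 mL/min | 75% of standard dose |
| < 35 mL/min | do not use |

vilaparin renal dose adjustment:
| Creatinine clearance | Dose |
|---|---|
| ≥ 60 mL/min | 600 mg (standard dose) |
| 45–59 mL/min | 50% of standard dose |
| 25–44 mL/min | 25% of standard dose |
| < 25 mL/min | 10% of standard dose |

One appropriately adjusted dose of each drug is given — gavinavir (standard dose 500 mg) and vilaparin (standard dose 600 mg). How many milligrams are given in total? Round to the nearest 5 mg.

CrCl = (140 − 79) × 118.2 / (72 × 2.2) × 0.85 = 7210.2 / 158.40 × 0.85 ≈ 38.7 mL/min
CrCl ≈ 39 mL/min.
gavinavir: 35–59 mL/min → 75% of 500 mg = 375 mg.
vilaparin: 25–44 mL/min → 25% of 600 mg = 150 mg.
Total = 375 + 150 = 525 mg.

525 mg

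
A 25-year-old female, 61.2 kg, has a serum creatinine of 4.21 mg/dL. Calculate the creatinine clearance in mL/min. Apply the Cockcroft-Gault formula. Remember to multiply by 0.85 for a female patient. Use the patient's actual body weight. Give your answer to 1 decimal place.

CrCl = (140 − 25) × 61.2 / (72 × 4.21) × 0.85 = 7038.0 / 303.12 × 0.85 ≈ 19.7 mL/min

19.7 mL/min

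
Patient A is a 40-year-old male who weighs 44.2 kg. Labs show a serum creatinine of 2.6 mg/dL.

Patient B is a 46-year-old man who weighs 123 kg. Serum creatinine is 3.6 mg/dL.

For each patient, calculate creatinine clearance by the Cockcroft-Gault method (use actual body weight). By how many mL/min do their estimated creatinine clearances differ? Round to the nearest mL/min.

21 mL/min

Patient A: CrCl = (140 − 40) × 44.2 / (72 × 2.6) = 4420.0 / 187.20 ≈ 23.6 mL/min
Patient B: CrCl = (140 − 46) × 123 / (72 × 3.6) = 11562.0 / 259.20 ≈ 44.6 mL/min
|23.6 − 44.6| = 21.0 mL/min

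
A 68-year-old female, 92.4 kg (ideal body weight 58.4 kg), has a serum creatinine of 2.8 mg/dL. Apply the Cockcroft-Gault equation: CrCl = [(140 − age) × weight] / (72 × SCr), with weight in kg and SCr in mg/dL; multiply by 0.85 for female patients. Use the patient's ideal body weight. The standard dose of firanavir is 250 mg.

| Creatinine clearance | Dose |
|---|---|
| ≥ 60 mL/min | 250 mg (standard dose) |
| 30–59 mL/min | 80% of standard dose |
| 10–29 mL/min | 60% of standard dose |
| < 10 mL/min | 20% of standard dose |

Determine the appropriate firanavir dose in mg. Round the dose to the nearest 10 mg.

150 mg

CrCl = (140 − 68) × 58.4 / (72 × 2.8) × 0.85 = 4204.8 / 201.60 × 0.85 ≈ 17.7 mL/min
CrCl ≈ 18 mL/min → bracket 10–29 mL/min.
60% of 250 mg = 150 mg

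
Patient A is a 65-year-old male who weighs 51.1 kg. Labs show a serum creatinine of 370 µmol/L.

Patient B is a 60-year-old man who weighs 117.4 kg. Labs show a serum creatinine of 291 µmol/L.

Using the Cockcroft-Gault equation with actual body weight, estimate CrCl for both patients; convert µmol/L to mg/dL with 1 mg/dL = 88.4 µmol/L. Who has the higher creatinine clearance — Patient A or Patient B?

Patient A: SCr = 370 / 88.4 = 4.186 mg/dL
Patient A: CrCl = (140 − 65) × 51.1 / (72 × 4.186) = 3832.5 / 301.39 ≈ 12.7 mL/min
Patient B: SCr = 291 / 88.4 = 3.292 mg/dL
Patient B: CrCl = (140 − 60) × 117.4 / (72 × 3.292) = 9392.0 / 237.02 ≈ 39.6 mL/min
12.7 vs 39.6 mL/min → Patient B is higher.

Patient B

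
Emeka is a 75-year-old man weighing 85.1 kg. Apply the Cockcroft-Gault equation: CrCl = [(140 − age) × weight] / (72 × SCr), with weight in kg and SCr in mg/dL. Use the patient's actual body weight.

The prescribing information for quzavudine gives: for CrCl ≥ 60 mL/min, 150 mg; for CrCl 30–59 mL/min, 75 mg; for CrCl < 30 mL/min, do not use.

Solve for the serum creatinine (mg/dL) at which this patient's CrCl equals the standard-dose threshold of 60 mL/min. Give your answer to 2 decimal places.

1.28 mg/dL

Standard dose requires CrCl ≥ 60 mL/min.
Set (140 − 75) × 85.1 / (72 × SCr) = 60
SCr = (140 − 75) × 85.1 / (72 × 60) = 1.280 mg/dL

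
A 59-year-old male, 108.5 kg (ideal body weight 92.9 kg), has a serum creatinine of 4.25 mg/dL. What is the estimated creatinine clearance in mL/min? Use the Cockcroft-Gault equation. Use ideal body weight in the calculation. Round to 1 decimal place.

CrCl = (140 − 59) × 92.9 / (72 × 4.25) = 7524.9 / 306.00 ≈ 24.6 mL/min

24.6 mL/min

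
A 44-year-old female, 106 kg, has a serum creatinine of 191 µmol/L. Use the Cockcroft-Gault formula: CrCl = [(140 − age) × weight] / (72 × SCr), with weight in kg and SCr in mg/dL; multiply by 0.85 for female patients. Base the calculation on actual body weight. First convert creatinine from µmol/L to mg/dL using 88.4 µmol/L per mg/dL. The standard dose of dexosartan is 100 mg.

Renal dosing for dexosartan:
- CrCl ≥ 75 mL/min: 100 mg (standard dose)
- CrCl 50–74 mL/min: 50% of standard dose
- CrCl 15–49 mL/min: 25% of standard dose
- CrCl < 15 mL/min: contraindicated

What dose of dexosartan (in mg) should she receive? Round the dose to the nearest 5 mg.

SCr = 191 / 88.4 = 2.161 mg/dL
CrCl = (140 − 44) × 106 / (72 × 2.161) × 0.85 = 10176.0 / 155.59 × 0.85 ≈ 55.6 mL/min
CrCl ≈ 56 mL/min → bracket 50–74 mL/min.
50% of 100 mg = 50 mg

50 mg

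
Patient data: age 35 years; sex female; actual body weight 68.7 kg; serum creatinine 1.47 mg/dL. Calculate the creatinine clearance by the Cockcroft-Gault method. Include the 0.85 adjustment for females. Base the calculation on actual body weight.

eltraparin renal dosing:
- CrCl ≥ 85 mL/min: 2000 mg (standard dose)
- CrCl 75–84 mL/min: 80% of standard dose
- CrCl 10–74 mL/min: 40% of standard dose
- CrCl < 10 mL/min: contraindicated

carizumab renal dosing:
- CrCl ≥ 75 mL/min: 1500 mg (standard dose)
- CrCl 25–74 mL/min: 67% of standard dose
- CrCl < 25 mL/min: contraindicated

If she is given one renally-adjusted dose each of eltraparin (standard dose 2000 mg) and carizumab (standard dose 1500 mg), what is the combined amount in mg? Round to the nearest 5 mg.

CrCl = (140 − 35) × 68.7 / (72 × 1.47) × 0.85 = 7213.5 / 105.84 × 0.85 ≈ 57.9 mL/min
CrCl ≈ 58 mL/min.
eltraparin: 10–74 mL/min → 40% of 2000 mg = 800 mg.
carizumab: 25–74 mL/min → 67% of 1500 mg = 1005 mg.
Total = 800 + 1005 = 1805 mg.

1805 mg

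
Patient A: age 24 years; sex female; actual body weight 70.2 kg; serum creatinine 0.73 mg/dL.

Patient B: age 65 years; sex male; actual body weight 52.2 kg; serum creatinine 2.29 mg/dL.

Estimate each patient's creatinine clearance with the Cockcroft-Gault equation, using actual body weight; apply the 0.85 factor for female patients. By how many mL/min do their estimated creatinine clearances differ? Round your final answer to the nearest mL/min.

108 mL/min

Patient A: CrCl = (140 − 24) × 70.2 / (72 × 0.73) × 0.85 = 8143.2 / 52.56 × 0.85 ≈ 131.7 mL/min
Patient B: CrCl = (140 − 65) × 52.2 / (72 × 2.29) = 3915.0 / 164.88 ≈ 23.7 mL/min
|131.7 − 23.7| = 108.0 mL/min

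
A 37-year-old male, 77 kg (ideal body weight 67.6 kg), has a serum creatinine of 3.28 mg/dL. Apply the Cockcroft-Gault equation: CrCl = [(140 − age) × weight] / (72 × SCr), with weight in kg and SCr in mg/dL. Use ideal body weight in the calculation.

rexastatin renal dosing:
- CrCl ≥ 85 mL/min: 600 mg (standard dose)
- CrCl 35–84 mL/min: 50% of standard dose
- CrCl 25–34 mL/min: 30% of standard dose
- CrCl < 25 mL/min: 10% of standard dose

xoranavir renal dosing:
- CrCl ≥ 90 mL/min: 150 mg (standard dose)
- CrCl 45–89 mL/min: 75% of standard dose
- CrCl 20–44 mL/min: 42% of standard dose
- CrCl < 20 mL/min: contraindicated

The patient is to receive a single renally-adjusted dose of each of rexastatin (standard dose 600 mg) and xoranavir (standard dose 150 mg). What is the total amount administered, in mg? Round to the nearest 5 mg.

CrCl = (140 − 37) × 67.6 / (72 × 3.28) = 6962.8 / 236.16 ≈ 29.5 mL/min
CrCl ≈ 29 mL/min.
rexastatin: 25–34 mL/min → 30% of 600 mg = 180 mg.
xoranavir: 20–44 mL/min → 42% of 150 mg = 63 mg.
Total = 180 + 63 = 243 mg.

245 mg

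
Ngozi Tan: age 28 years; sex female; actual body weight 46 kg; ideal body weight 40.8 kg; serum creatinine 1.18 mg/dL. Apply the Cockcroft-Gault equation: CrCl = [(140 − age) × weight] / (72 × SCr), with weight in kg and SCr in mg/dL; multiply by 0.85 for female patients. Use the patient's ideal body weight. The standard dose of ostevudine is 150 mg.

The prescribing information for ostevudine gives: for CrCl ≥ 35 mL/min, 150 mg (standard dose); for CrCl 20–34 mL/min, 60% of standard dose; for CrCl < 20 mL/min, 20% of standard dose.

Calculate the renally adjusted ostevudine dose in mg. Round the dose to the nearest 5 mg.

CrCl = (140 − 28) × 40.8 / (72 × 1.18) × 0.85 = 4569.6 / 84.96 × 0.85 ≈ 45.7 mL/min
CrCl ≈ 46 mL/min → bracket ≥ 35 mL/min.
100% of 150 mg = 150 mg

150 mg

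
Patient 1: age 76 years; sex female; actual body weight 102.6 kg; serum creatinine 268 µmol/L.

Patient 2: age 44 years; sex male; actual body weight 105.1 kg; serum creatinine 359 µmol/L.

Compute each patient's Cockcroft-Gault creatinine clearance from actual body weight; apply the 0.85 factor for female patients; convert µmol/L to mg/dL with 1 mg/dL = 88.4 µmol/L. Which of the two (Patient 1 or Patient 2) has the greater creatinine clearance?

Patient 1: SCr = 268 / 88.4 = 3.032 mg/dL
Patient 1: CrCl = (140 − 76) × 102.6 / (72 × 3.032) × 0.85 = 6566.4 / 218.30 × 0.85 ≈ 25.6 mL/min
Patient 2: SCr = 359 / 88.4 = 4.061 mg/dL
Patient 2: CrCl = (140 − 44) × 105.1 / (72 × 4.061) = 10089.6 / 292.39 ≈ 34.5 mL/min
25.6 vs 34.5 mL/min → Patient 2 is higher.

Patient 2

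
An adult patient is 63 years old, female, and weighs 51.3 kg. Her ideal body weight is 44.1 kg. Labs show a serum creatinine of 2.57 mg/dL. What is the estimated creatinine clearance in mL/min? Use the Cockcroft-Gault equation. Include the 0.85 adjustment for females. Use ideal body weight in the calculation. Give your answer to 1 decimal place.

15.6 mL/min

CrCl = (140 − 63) × 44.1 / (72 × 2.57) × 0.85 = 3395.7 / 185.04 × 0.85 ≈ 15.6 mL/min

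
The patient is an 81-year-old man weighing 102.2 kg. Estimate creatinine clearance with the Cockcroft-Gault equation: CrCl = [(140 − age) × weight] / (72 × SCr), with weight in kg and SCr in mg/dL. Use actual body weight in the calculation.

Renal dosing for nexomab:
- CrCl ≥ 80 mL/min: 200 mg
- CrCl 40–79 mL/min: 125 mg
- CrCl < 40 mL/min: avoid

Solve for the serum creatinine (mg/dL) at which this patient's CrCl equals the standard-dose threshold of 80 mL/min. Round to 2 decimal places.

1.05 mg/dL

Standard dose requires CrCl ≥ 80 mL/min.
Set (140 − 81) × 102.2 / (72 × SCr) = 80
SCr = (140 − 81) × 102.2 / (72 × 80) = 1.047 mg/dL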